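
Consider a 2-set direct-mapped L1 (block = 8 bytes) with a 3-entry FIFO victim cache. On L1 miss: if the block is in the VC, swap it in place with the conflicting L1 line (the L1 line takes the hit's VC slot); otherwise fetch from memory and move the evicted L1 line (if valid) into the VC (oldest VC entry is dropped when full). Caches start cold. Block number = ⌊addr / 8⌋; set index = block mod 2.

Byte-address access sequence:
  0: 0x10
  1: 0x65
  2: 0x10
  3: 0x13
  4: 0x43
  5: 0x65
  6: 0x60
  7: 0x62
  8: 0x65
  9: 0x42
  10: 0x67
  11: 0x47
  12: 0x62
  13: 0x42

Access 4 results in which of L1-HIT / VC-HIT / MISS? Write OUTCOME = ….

OUTCOME = MISS

#0 0x10→b2/s0 MISS; vc=[]
#1 0x65→b12/s0 MISS; vc=[2]
#2 0x10→b2/s0 VC-HIT; vc=[12]
#3 0x13→b2/s0 L1-HIT; vc=[12]
#4 0x43→b8/s0 MISS; vc=[12,2]
#5 0x65→b12/s0 VC-HIT; vc=[8,2]
#6 0x60→b12/s0 L1-HIT; vc=[8,2]
#7 0x62→b12/s0 L1-HIT; vc=[8,2]
#8 0x65→b12/s0 L1-HIT; vc=[8,2]
#9 0x42→b8/s0 VC-HIT; vc=[12,2]
#10 0x67→b12/s0 VC-HIT; vc=[8,2]
#11 0x47→b8/s0 VC-HIT; vc=[12,2]
#12 0x62→b12/s0 VC-HIT; vc=[8,2]
#13 0x42→b8/s0 VC-HIT; vc=[12,2]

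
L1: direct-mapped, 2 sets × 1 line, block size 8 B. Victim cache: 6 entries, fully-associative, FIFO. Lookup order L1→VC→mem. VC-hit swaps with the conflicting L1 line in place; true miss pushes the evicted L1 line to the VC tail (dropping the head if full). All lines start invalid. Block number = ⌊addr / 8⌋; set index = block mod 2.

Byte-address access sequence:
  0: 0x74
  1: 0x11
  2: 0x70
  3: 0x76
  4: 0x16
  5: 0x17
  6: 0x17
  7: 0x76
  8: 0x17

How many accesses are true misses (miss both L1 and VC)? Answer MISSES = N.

  [0] addr=0x74 blk=14 s=0: MISS | VC []
  [1] addr=0x11 blk=2 s=0: MISS | VC [14]
  [2] addr=0x70 blk=14 s=0: VC-HIT | VC [2]
  [3] addr=0x76 blk=14 s=0: L1-HIT | VC [2]
  [4] addr=0x16 blk=2 s=0: VC-HIT | VC [14]
  [5] addr=0x17 blk=2 s=0: L1-HIT | VC [14]
  [6] addr=0x17 blk=2 s=0: L1-HIT | VC [14]
  [7] addr=0x76 blk=14 s=0: VC-HIT | VC [2]
  [8] addr=0x17 blk=2 s=0: VC-HIT | VC [14]

MISSES = 2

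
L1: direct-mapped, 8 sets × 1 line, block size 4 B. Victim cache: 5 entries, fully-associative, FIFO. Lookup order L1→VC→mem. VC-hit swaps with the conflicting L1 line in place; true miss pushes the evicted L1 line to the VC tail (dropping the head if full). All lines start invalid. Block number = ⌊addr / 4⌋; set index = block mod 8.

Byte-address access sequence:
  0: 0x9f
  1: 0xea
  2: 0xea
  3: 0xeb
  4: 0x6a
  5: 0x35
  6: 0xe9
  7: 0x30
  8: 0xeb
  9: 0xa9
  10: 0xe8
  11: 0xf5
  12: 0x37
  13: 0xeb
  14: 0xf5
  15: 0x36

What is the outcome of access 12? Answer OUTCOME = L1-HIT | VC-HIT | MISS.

#0 0x9f→b39/s7 MISS; vc=[]
#1 0xea→b58/s2 MISS; vc=[]
#2 0xea→b58/s2 L1-HIT; vc=[]
#3 0xeb→b58/s2 L1-HIT; vc=[]
#4 0x6a→b26/s2 MISS; vc=[58]
#5 0x35→b13/s5 MISS; vc=[58]
#6 0xe9→b58/s2 VC-HIT; vc=[26]
#7 0x30→b12/s4 MISS; vc=[26]
#8 0xeb→b58/s2 L1-HIT; vc=[26]
#9 0xa9→b42/s2 MISS; vc=[26,58]
#10 0xe8→b58/s2 VC-HIT; vc=[26,42]
#11 0xf5→b61/s5 MISS; vc=[26,42,13]
#12 0x37→b13/s5 VC-HIT; vc=[26,42,61]
#13 0xeb→b58/s2 L1-HIT; vc=[26,42,61]
#14 0xf5→b61/s5 VC-HIT; vc=[26,42,13]
#15 0x36→b13/s5 VC-HIT; vc=[26,42,61]

OUTCOME = VC-HIT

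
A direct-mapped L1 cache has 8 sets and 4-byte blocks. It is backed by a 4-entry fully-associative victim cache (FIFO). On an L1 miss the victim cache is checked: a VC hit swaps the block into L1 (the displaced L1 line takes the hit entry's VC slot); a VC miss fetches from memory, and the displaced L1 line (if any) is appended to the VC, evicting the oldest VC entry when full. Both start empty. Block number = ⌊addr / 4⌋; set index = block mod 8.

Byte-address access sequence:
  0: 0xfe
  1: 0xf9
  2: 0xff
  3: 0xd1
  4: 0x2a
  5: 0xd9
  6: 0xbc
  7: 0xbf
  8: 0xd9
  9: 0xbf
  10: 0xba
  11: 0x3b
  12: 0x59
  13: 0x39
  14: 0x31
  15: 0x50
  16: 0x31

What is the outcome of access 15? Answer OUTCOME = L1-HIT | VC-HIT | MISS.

OUTCOME = MISS

  [0] addr=0xfe blk=63 s=7: MISS | VC []
  [1] addr=0xf9 blk=62 s=6: MISS | VC []
  [2] addr=0xff blk=63 s=7: L1-HIT | VC []
  [3] addr=0xd1 blk=52 s=4: MISS | VC []
  [4] addr=0x2a blk=10 s=2: MISS | VC []
  [5] addr=0xd9 blk=54 s=6: MISS | VC [62]
  [6] addr=0xbc blk=47 s=7: MISS | VC [62, 63]
  [7] addr=0xbf blk=47 s=7: L1-HIT | VC [62, 63]
  [8] addr=0xd9 blk=54 s=6: L1-HIT | VC [62, 63]
  [9] addr=0xbf blk=47 s=7: L1-HIT | VC [62, 63]
  [10] addr=0xba blk=46 s=6: MISS | VC [62, 63, 54]
  [11] addr=0x3b blk=14 s=6: MISS | VC [62, 63, 54, 46]
  [12] addr=0x59 blk=22 s=6: MISS | VC [63, 54, 46, 14]
  [13] addr=0x39 blk=14 s=6: VC-HIT | VC [63, 54, 46, 22]
  [14] addr=0x31 blk=12 s=4: MISS | VC [54, 46, 22, 52]
  [15] addr=0x50 blk=20 s=4: MISS | VC [46, 22, 52, 12]
  [16] addr=0x31 blk=12 s=4: VC-HIT | VC [46, 22, 52, 20]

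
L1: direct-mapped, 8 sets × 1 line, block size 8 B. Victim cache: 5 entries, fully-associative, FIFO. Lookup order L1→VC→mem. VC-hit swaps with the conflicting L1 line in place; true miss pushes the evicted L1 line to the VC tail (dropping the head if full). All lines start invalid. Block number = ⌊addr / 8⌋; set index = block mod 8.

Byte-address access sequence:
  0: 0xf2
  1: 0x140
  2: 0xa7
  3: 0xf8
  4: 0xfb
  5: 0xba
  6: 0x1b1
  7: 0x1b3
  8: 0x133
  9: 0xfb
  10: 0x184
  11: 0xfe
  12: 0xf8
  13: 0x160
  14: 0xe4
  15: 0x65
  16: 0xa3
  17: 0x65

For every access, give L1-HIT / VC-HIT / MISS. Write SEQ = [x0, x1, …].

SEQ = [MISS, MISS, MISS, MISS, L1-HIT, MISS, MISS, L1-HIT, MISS, VC-HIT, MISS, L1-HIT, L1-HIT, MISS, MISS, MISS, VC-HIT, VC-HIT]

  [0] addr=0xf2 blk=30 s=6: MISS | VC []
  [1] addr=0x140 blk=40 s=0: MISS | VC []
  [2] addr=0xa7 blk=20 s=4: MISS | VC []
  [3] addr=0xf8 blk=31 s=7: MISS | VC []
  [4] addr=0xfb blk=31 s=7: L1-HIT | VC []
  [5] addr=0xba blk=23 s=7: MISS | VC [31]
  [6] addr=0x1b1 blk=54 s=6: MISS | VC [31, 30]
  [7] addr=0x1b3 blk=54 s=6: L1-HIT | VC [31, 30]
  [8] addr=0x133 blk=38 s=6: MISS | VC [31, 30, 54]
  [9] addr=0xfb blk=31 s=7: VC-HIT | VC [23, 30, 54]
  [10] addr=0x184 blk=48 s=0: MISS | VC [23, 30, 54, 40]
  [11] addr=0xfe blk=31 s=7: L1-HIT | VC [23, 30, 54, 40]
  [12] addr=0xf8 blk=31 s=7: L1-HIT | VC [23, 30, 54, 40]
  [13] addr=0x160 blk=44 s=4: MISS | VC [23, 30, 54, 40, 20]
  [14] addr=0xe4 blk=28 s=4: MISS | VC [30, 54, 40, 20, 44]
  [15] addr=0x65 blk=12 s=4: MISS | VC [54, 40, 20, 44, 28]
  [16] addr=0xa3 blk=20 s=4: VC-HIT | VC [54, 40, 12, 44, 28]
  [17] addr=0x65 blk=12 s=4: VC-HIT | VC [54, 40, 20, 44, 28]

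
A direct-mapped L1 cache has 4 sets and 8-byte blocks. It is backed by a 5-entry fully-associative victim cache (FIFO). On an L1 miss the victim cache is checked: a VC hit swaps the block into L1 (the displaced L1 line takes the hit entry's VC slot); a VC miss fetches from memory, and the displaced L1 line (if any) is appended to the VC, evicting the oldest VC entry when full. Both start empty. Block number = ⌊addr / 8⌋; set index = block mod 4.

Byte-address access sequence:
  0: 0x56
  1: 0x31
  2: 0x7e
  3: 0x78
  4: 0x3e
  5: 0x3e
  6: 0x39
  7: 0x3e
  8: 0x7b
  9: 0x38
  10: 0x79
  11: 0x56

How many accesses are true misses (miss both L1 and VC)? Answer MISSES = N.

MISSES = 4

0: 0x56 (blk 10, set 2) → MISS  vc=[]
1: 0x31 (blk 6, set 2) → MISS  vc=[10]
2: 0x7e (blk 15, set 3) → MISS  vc=[10]
3: 0x78 (blk 15, set 3) → L1-HIT  vc=[10]
4: 0x3e (blk 7, set 3) → MISS  vc=[10, 15]
5: 0x3e (blk 7, set 3) → L1-HIT  vc=[10, 15]
6: 0x39 (blk 7, set 3) → L1-HIT  vc=[10, 15]
7: 0x3e (blk 7, set 3) → L1-HIT  vc=[10, 15]
8: 0x7b (blk 15, set 3) → VC-HIT  vc=[10, 7]
9: 0x38 (blk 7, set 3) → VC-HIT  vc=[10, 15]
10: 0x79 (blk 15, set 3) → VC-HIT  vc=[10, 7]
11: 0x56 (blk 10, set 2) → VC-HIT  vc=[6, 7]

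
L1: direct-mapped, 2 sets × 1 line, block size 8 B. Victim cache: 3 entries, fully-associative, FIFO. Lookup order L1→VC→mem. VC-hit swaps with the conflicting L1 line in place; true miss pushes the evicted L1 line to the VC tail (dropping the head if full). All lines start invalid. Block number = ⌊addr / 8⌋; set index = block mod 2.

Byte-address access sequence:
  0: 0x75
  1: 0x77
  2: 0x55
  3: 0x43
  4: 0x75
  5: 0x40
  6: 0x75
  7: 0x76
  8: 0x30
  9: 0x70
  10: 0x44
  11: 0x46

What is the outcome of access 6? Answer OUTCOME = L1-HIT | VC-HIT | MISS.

OUTCOME = VC-HIT

#0 0x75→b14/s0 MISS; vc=[]
#1 0x77→b14/s0 L1-HIT; vc=[]
#2 0x55→b10/s0 MISS; vc=[14]
#3 0x43→b8/s0 MISS; vc=[14,10]
#4 0x75→b14/s0 VC-HIT; vc=[8,10]
#5 0x40→b8/s0 VC-HIT; vc=[14,10]
#6 0x75→b14/s0 VC-HIT; vc=[8,10]
#7 0x76→b14/s0 L1-HIT; vc=[8,10]
#8 0x30→b6/s0 MISS; vc=[8,10,14]
#9 0x70→b14/s0 VC-HIT; vc=[8,10,6]
#10 0x44→b8/s0 VC-HIT; vc=[14,10,6]
#11 0x46→b8/s0 L1-HIT; vc=[14,10,6]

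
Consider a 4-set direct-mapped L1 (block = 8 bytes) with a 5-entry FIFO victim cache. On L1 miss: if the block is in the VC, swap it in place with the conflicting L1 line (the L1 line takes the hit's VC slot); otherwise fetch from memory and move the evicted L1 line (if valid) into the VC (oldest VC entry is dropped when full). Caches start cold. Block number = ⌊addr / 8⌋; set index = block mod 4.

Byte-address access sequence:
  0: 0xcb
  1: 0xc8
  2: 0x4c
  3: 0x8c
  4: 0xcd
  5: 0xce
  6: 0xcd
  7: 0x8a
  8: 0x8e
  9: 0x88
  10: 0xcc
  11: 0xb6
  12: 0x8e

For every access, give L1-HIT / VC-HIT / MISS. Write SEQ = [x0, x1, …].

SEQ = [MISS, L1-HIT, MISS, MISS, VC-HIT, L1-HIT, L1-HIT, VC-HIT, L1-HIT, L1-HIT, VC-HIT, MISS, VC-HIT]

#0 0xcb→b25/s1 MISS; vc=[]
#1 0xc8→b25/s1 L1-HIT; vc=[]
#2 0x4c→b9/s1 MISS; vc=[25]
#3 0x8c→b17/s1 MISS; vc=[25,9]
#4 0xcd→b25/s1 VC-HIT; vc=[17,9]
#5 0xce→b25/s1 L1-HIT; vc=[17,9]
#6 0xcd→b25/s1 L1-HIT; vc=[17,9]
#7 0x8a→b17/s1 VC-HIT; vc=[25,9]
#8 0x8e→b17/s1 L1-HIT; vc=[25,9]
#9 0x88→b17/s1 L1-HIT; vc=[25,9]
#10 0xcc→b25/s1 VC-HIT; vc=[17,9]
#11 0xb6→b22/s2 MISS; vc=[17,9]
#12 0x8e→b17/s1 VC-HIT; vc=[25,9]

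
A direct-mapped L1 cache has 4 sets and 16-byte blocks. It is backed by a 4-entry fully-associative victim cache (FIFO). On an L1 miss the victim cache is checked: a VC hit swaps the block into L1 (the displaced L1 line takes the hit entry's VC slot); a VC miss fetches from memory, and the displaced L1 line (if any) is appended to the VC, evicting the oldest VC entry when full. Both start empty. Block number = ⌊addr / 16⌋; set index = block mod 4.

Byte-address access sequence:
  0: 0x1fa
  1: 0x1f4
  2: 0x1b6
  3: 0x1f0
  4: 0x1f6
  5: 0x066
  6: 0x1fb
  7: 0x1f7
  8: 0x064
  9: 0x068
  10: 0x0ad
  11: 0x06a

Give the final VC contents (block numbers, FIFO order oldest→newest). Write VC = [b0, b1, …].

VC = [27, 10]

#0 0x1fa→b31/s3 MISS; vc=[]
#1 0x1f4→b31/s3 L1-HIT; vc=[]
#2 0x1b6→b27/s3 MISS; vc=[31]
#3 0x1f0→b31/s3 VC-HIT; vc=[27]
#4 0x1f6→b31/s3 L1-HIT; vc=[27]
#5 0x66→b6/s2 MISS; vc=[27]
#6 0x1fb→b31/s3 L1-HIT; vc=[27]
#7 0x1f7→b31/s3 L1-HIT; vc=[27]
#8 0x64→b6/s2 L1-HIT; vc=[27]
#9 0x68→b6/s2 L1-HIT; vc=[27]
#10 0xad→b10/s2 MISS; vc=[27,6]
#11 0x6a→b6/s2 VC-HIT; vc=[27,10]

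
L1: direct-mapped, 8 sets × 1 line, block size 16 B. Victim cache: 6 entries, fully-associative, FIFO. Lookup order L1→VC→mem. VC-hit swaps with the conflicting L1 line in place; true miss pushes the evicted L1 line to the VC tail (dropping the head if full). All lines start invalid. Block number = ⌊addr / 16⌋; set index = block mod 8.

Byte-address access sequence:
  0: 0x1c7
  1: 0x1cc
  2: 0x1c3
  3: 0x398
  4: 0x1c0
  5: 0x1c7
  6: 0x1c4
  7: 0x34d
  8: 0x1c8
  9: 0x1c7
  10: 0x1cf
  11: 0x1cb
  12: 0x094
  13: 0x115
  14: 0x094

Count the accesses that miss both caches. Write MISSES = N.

MISSES = 5

0: 0x1c7 (blk 28, set 4) → MISS  vc=[]
1: 0x1cc (blk 28, set 4) → L1-HIT  vc=[]
2: 0x1c3 (blk 28, set 4) → L1-HIT  vc=[]
3: 0x398 (blk 57, set 1) → MISS  vc=[]
4: 0x1c0 (blk 28, set 4) → L1-HIT  vc=[]
5: 0x1c7 (blk 28, set 4) → L1-HIT  vc=[]
6: 0x1c4 (blk 28, set 4) → L1-HIT  vc=[]
7: 0x34d (blk 52, set 4) → MISS  vc=[28]
8: 0x1c8 (blk 28, set 4) → VC-HIT  vc=[52]
9: 0x1c7 (blk 28, set 4) → L1-HIT  vc=[52]
10: 0x1cf (blk 28, set 4) → L1-HIT  vc=[52]
11: 0x1cb (blk 28, set 4) → L1-HIT  vc=[52]
12: 0x94 (blk 9, set 1) → MISS  vc=[52, 57]
13: 0x115 (blk 17, set 1) → MISS  vc=[52, 57, 9]
14: 0x94 (blk 9, set 1) → VC-HIT  vc=[52, 57, 17]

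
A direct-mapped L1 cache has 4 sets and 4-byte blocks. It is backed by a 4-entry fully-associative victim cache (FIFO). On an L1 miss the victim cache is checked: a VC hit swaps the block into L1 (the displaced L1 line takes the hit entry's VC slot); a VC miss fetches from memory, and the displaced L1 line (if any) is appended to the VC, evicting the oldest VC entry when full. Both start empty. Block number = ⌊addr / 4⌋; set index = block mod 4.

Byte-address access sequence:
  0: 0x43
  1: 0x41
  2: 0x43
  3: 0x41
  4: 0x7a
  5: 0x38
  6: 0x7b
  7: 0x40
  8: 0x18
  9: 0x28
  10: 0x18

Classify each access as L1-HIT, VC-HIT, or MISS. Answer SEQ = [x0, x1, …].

  [0] addr=0x43 blk=16 s=0: MISS | VC []
  [1] addr=0x41 blk=16 s=0: L1-HIT | VC []
  [2] addr=0x43 blk=16 s=0: L1-HIT | VC []
  [3] addr=0x41 blk=16 s=0: L1-HIT | VC []
  [4] addr=0x7a blk=30 s=2: MISS | VC []
  [5] addr=0x38 blk=14 s=2: MISS | VC [30]
  [6] addr=0x7b blk=30 s=2: VC-HIT | VC [14]
  [7] addr=0x40 blk=16 s=0: L1-HIT | VC [14]
  [8] addr=0x18 blk=6 s=2: MISS | VC [14, 30]
  [9] addr=0x28 blk=10 s=2: MISS | VC [14, 30, 6]
  [10] addr=0x18 blk=6 s=2: VC-HIT | VC [14, 30, 10]

SEQ = [MISS, L1-HIT, L1-HIT, L1-HIT, MISS, MISS, VC-HIT, L1-HIT, MISS, MISS, VC-HIT]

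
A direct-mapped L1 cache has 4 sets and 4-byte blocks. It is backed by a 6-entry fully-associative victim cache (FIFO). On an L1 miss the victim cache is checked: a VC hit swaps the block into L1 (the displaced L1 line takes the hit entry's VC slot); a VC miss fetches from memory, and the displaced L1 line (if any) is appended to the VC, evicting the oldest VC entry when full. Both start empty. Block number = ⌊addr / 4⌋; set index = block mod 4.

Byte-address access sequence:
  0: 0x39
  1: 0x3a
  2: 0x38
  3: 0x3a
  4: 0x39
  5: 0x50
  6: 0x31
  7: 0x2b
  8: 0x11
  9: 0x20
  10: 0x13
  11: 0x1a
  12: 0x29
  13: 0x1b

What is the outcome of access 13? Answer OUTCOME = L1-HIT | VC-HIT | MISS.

#0 0x39→b14/s2 MISS; vc=[]
#1 0x3a→b14/s2 L1-HIT; vc=[]
#2 0x38→b14/s2 L1-HIT; vc=[]
#3 0x3a→b14/s2 L1-HIT; vc=[]
#4 0x39→b14/s2 L1-HIT; vc=[]
#5 0x50→b20/s0 MISS; vc=[]
#6 0x31→b12/s0 MISS; vc=[20]
#7 0x2b→b10/s2 MISS; vc=[20,14]
#8 0x11→b4/s0 MISS; vc=[20,14,12]
#9 0x20→b8/s0 MISS; vc=[20,14,12,4]
#10 0x13→b4/s0 VC-HIT; vc=[20,14,12,8]
#11 0x1a→b6/s2 MISS; vc=[20,14,12,8,10]
#12 0x29→b10/s2 VC-HIT; vc=[20,14,12,8,6]
#13 0x1b→b6/s2 VC-HIT; vc=[20,14,12,8,10]

OUTCOME = VC-HIT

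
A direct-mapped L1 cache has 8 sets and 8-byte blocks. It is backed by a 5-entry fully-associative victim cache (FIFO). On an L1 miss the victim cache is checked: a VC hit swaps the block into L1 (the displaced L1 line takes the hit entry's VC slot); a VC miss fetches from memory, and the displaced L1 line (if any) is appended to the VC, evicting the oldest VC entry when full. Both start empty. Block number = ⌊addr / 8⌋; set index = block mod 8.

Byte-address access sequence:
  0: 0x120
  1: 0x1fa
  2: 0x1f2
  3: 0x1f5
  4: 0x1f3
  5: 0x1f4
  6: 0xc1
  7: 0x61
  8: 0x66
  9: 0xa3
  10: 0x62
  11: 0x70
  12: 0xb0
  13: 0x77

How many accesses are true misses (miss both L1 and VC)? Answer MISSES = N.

MISSES = 8

0: 0x120 (blk 36, set 4) → MISS  vc=[]
1: 0x1fa (blk 63, set 7) → MISS  vc=[]
2: 0x1f2 (blk 62, set 6) → MISS  vc=[]
3: 0x1f5 (blk 62, set 6) → L1-HIT  vc=[]
4: 0x1f3 (blk 62, set 6) → L1-HIT  vc=[]
5: 0x1f4 (blk 62, set 6) → L1-HIT  vc=[]
6: 0xc1 (blk 24, set 0) → MISS  vc=[]
7: 0x61 (blk 12, set 4) → MISS  vc=[36]
8: 0x66 (blk 12, set 4) → L1-HIT  vc=[36]
9: 0xa3 (blk 20, set 4) → MISS  vc=[36, 12]
10: 0x62 (blk 12, set 4) → VC-HIT  vc=[36, 20]
11: 0x70 (blk 14, set 6) → MISS  vc=[36, 20, 62]
12: 0xb0 (blk 22, set 6) → MISS  vc=[36, 20, 62, 14]
13: 0x77 (blk 14, set 6) → VC-HIT  vc=[36, 20, 62, 22]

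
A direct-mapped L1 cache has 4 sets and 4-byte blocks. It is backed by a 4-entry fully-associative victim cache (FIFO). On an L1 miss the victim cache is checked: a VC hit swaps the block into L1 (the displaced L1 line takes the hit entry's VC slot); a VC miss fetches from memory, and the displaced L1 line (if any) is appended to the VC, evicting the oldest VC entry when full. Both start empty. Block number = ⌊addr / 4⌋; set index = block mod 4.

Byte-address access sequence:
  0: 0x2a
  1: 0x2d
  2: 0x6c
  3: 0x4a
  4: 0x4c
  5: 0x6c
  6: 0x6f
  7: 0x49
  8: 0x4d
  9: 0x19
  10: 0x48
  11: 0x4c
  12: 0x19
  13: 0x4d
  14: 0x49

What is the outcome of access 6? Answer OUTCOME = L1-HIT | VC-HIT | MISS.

OUTCOME = L1-HIT

  [0] addr=0x2a blk=10 s=2: MISS | VC []
  [1] addr=0x2d blk=11 s=3: MISS | VC []
  [2] addr=0x6c blk=27 s=3: MISS | VC [11]
  [3] addr=0x4a blk=18 s=2: MISS | VC [11, 10]
  [4] addr=0x4c blk=19 s=3: MISS | VC [11, 10, 27]
  [5] addr=0x6c blk=27 s=3: VC-HIT | VC [11, 10, 19]
  [6] addr=0x6f blk=27 s=3: L1-HIT | VC [11, 10, 19]
  [7] addr=0x49 blk=18 s=2: L1-HIT | VC [11, 10, 19]
  [8] addr=0x4d blk=19 s=3: VC-HIT | VC [11, 10, 27]
  [9] addr=0x19 blk=6 s=2: MISS | VC [11, 10, 27, 18]
  [10] addr=0x48 blk=18 s=2: VC-HIT | VC [11, 10, 27, 6]
  [11] addr=0x4c blk=19 s=3: L1-HIT | VC [11, 10, 27, 6]
  [12] addr=0x19 blk=6 s=2: VC-HIT | VC [11, 10, 27, 18]
  [13] addr=0x4d blk=19 s=3: L1-HIT | VC [11, 10, 27, 18]
  [14] addr=0x49 blk=18 s=2: VC-HIT | VC [11, 10, 27, 6]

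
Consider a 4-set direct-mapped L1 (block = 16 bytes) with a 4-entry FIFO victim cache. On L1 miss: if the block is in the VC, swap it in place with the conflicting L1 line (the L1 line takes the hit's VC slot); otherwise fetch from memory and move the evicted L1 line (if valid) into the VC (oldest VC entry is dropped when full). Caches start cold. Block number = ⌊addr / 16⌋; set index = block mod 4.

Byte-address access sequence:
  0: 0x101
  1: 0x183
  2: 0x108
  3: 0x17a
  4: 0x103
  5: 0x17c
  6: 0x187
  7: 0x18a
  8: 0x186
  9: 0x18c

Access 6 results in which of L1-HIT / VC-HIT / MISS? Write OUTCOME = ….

OUTCOME = VC-HIT

0: 0x101 (blk 16, set 0) → MISS  vc=[]
1: 0x183 (blk 24, set 0) → MISS  vc=[16]
2: 0x108 (blk 16, set 0) → VC-HIT  vc=[24]
3: 0x17a (blk 23, set 3) → MISS  vc=[24]
4: 0x103 (blk 16, set 0) → L1-HIT  vc=[24]
5: 0x17c (blk 23, set 3) → L1-HIT  vc=[24]
6: 0x187 (blk 24, set 0) → VC-HIT  vc=[16]
7: 0x18a (blk 24, set 0) → L1-HIT  vc=[16]
8: 0x186 (blk 24, set 0) → L1-HIT  vc=[16]
9: 0x18c (blk 24, set 0) → L1-HIT  vc=[16]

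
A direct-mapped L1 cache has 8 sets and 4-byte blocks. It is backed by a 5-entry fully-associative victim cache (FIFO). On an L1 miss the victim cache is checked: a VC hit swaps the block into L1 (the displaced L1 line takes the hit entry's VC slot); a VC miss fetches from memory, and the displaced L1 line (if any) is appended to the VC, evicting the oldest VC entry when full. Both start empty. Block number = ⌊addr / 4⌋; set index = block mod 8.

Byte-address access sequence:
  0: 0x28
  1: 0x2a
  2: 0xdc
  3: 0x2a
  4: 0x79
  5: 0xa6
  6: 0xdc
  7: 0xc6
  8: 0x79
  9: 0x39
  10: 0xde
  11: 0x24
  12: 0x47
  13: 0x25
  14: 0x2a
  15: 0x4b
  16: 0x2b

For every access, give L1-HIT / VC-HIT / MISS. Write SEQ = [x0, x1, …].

SEQ = [MISS, L1-HIT, MISS, L1-HIT, MISS, MISS, L1-HIT, MISS, L1-HIT, MISS, L1-HIT, MISS, MISS, VC-HIT, L1-HIT, MISS, VC-HIT]

#0 0x28→b10/s2 MISS; vc=[]
#1 0x2a→b10/s2 L1-HIT; vc=[]
#2 0xdc→b55/s7 MISS; vc=[]
#3 0x2a→b10/s2 L1-HIT; vc=[]
#4 0x79→b30/s6 MISS; vc=[]
#5 0xa6→b41/s1 MISS; vc=[]
#6 0xdc→b55/s7 L1-HIT; vc=[]
#7 0xc6→b49/s1 MISS; vc=[41]
#8 0x79→b30/s6 L1-HIT; vc=[41]
#9 0x39→b14/s6 MISS; vc=[41,30]
#10 0xde→b55/s7 L1-HIT; vc=[41,30]
#11 0x24→b9/s1 MISS; vc=[41,30,49]
#12 0x47→b17/s1 MISS; vc=[41,30,49,9]
#13 0x25→b9/s1 VC-HIT; vc=[41,30,49,17]
#14 0x2a→b10/s2 L1-HIT; vc=[41,30,49,17]
#15 0x4b→b18/s2 MISS; vc=[41,30,49,17,10]
#16 0x2b→b10/s2 VC-HIT; vc=[41,30,49,17,18]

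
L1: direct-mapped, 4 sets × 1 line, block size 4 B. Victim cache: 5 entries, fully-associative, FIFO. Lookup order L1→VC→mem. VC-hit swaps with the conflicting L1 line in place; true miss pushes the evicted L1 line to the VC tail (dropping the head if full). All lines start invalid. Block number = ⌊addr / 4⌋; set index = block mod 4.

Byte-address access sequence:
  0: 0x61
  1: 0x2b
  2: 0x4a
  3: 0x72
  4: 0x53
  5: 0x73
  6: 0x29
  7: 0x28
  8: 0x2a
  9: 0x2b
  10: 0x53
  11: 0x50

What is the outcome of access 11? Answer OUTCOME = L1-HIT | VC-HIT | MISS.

  [0] addr=0x61 blk=24 s=0: MISS | VC []
  [1] addr=0x2b blk=10 s=2: MISS | VC []
  [2] addr=0x4a blk=18 s=2: MISS | VC [10]
  [3] addr=0x72 blk=28 s=0: MISS | VC [10, 24]
  [4] addr=0x53 blk=20 s=0: MISS | VC [10, 24, 28]
  [5] addr=0x73 blk=28 s=0: VC-HIT | VC [10, 24, 20]
  [6] addr=0x29 blk=10 s=2: VC-HIT | VC [18, 24, 20]
  [7] addr=0x28 blk=10 s=2: L1-HIT | VC [18, 24, 20]
  [8] addr=0x2a blk=10 s=2: L1-HIT | VC [18, 24, 20]
  [9] addr=0x2b blk=10 s=2: L1-HIT | VC [18, 24, 20]
  [10] addr=0x53 blk=20 s=0: VC-HIT | VC [18, 24, 28]
  [11] addr=0x50 blk=20 s=0: L1-HIT | VC [18, 24, 28]

OUTCOME = L1-HIT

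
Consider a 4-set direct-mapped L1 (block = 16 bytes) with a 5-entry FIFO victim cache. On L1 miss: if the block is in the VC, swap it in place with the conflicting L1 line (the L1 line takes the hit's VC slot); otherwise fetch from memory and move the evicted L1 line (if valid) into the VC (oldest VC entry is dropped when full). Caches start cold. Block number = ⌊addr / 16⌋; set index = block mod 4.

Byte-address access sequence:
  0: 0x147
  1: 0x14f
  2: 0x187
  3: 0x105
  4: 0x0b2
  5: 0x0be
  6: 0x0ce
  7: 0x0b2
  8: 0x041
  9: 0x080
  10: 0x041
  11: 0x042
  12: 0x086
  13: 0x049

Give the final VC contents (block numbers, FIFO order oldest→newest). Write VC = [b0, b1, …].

VC = [20, 24, 16, 12, 8]

0: 0x147 (blk 20, set 0) → MISS  vc=[]
1: 0x14f (blk 20, set 0) → L1-HIT  vc=[]
2: 0x187 (blk 24, set 0) → MISS  vc=[20]
3: 0x105 (blk 16, set 0) → MISS  vc=[20, 24]
4: 0xb2 (blk 11, set 3) → MISS  vc=[20, 24]
5: 0xbe (blk 11, set 3) → L1-HIT  vc=[20, 24]
6: 0xce (blk 12, set 0) → MISS  vc=[20, 24, 16]
7: 0xb2 (blk 11, set 3) → L1-HIT  vc=[20, 24, 16]
8: 0x41 (blk 4, set 0) → MISS  vc=[20, 24, 16, 12]
9: 0x80 (blk 8, set 0) → MISS  vc=[20, 24, 16, 12, 4]
10: 0x41 (blk 4, set 0) → VC-HIT  vc=[20, 24, 16, 12, 8]
11: 0x42 (blk 4, set 0) → L1-HIT  vc=[20, 24, 16, 12, 8]
12: 0x86 (blk 8, set 0) → VC-HIT  vc=[20, 24, 16, 12, 4]
13: 0x49 (blk 4, set 0) → VC-HIT  vc=[20, 24, 16, 12, 8]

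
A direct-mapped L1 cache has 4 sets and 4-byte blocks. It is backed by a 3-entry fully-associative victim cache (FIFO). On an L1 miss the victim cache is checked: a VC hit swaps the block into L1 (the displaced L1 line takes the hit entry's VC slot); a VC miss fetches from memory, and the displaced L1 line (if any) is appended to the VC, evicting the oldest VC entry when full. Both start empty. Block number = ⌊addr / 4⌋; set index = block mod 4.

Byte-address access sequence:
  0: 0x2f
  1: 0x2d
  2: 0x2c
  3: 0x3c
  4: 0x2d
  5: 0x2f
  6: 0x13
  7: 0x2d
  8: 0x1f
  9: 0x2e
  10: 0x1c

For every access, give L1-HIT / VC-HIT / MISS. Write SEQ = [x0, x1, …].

0: 0x2f (blk 11, set 3) → MISS  vc=[]
1: 0x2d (blk 11, set 3) → L1-HIT  vc=[]
2: 0x2c (blk 11, set 3) → L1-HIT  vc=[]
3: 0x3c (blk 15, set 3) → MISS  vc=[11]
4: 0x2d (blk 11, set 3) → VC-HIT  vc=[15]
5: 0x2f (blk 11, set 3) → L1-HIT  vc=[15]
6: 0x13 (blk 4, set 0) → MISS  vc=[15]
7: 0x2d (blk 11, set 3) → L1-HIT  vc=[15]
8: 0x1f (blk 7, set 3) → MISS  vc=[15, 11]
9: 0x2e (blk 11, set 3) → VC-HIT  vc=[15, 7]
10: 0x1c (blk 7, set 3) → VC-HIT  vc=[15, 11]

SEQ = [MISS, L1-HIT, L1-HIT, MISS, VC-HIT, L1-HIT, MISS, L1-HIT, MISS, VC-HIT, VC-HIT]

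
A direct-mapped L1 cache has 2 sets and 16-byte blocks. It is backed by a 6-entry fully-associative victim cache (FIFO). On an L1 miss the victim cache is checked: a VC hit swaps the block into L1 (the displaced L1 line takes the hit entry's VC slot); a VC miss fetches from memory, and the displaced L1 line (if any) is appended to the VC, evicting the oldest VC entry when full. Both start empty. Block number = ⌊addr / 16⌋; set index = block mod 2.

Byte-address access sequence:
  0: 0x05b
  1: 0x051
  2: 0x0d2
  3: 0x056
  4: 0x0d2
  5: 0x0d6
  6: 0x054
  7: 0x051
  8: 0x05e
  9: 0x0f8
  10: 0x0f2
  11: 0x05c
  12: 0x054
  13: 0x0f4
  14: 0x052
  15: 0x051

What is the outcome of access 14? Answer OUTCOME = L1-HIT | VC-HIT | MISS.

OUTCOME = VC-HIT

  [0] addr=0x5b blk=5 s=1: MISS | VC []
  [1] addr=0x51 blk=5 s=1: L1-HIT | VC []
  [2] addr=0xd2 blk=13 s=1: MISS | VC [5]
  [3] addr=0x56 blk=5 s=1: VC-HIT | VC [13]
  [4] addr=0xd2 blk=13 s=1: VC-HIT | VC [5]
  [5] addr=0xd6 blk=13 s=1: L1-HIT | VC [5]
  [6] addr=0x54 blk=5 s=1: VC-HIT | VC [13]
  [7] addr=0x51 blk=5 s=1: L1-HIT | VC [13]
  [8] addr=0x5e blk=5 s=1: L1-HIT | VC [13]
  [9] addr=0xf8 blk=15 s=1: MISS | VC [13, 5]
  [10] addr=0xf2 blk=15 s=1: L1-HIT | VC [13, 5]
  [11] addr=0x5c blk=5 s=1: VC-HIT | VC [13, 15]
  [12] addr=0x54 blk=5 s=1: L1-HIT | VC [13, 15]
  [13] addr=0xf4 blk=15 s=1: VC-HIT | VC [13, 5]
  [14] addr=0x52 blk=5 s=1: VC-HIT | VC [13, 15]
  [15] addr=0x51 blk=5 s=1: L1-HIT | VC [13, 15]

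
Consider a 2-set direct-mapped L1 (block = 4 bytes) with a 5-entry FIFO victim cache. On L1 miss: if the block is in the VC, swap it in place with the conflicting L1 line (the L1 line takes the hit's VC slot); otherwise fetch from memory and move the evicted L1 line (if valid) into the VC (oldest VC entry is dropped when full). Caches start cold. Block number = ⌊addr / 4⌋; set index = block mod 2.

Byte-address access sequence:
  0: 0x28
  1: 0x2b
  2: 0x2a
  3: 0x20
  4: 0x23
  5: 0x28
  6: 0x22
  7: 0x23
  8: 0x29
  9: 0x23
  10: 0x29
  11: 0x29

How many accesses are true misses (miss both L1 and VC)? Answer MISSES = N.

  [0] addr=0x28 blk=10 s=0: MISS | VC []
  [1] addr=0x2b blk=10 s=0: L1-HIT | VC []
  [2] addr=0x2a blk=10 s=0: L1-HIT | VC []
  [3] addr=0x20 blk=8 s=0: MISS | VC [10]
  [4] addr=0x23 blk=8 s=0: L1-HIT | VC [10]
  [5] addr=0x28 blk=10 s=0: VC-HIT | VC [8]
  [6] addr=0x22 blk=8 s=0: VC-HIT | VC [10]
  [7] addr=0x23 blk=8 s=0: L1-HIT | VC [10]
  [8] addr=0x29 blk=10 s=0: VC-HIT | VC [8]
  [9] addr=0x23 blk=8 s=0: VC-HIT | VC [10]
  [10] addr=0x29 blk=10 s=0: VC-HIT | VC [8]
  [11] addr=0x29 blk=10 s=0: L1-HIT | VC [8]

MISSES = 2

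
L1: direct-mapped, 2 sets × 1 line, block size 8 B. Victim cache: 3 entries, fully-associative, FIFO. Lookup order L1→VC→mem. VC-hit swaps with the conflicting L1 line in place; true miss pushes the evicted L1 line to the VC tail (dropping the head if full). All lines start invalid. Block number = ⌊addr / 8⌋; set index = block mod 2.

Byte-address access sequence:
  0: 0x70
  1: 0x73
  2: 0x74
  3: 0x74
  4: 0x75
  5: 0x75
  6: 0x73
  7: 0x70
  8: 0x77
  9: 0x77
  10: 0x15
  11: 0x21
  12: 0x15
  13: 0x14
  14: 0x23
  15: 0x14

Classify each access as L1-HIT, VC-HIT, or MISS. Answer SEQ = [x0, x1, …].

0: 0x70 (blk 14, set 0) → MISS  vc=[]
1: 0x73 (blk 14, set 0) → L1-HIT  vc=[]
2: 0x74 (blk 14, set 0) → L1-HIT  vc=[]
3: 0x74 (blk 14, set 0) → L1-HIT  vc=[]
4: 0x75 (blk 14, set 0) → L1-HIT  vc=[]
5: 0x75 (blk 14, set 0) → L1-HIT  vc=[]
6: 0x73 (blk 14, set 0) → L1-HIT  vc=[]
7: 0x70 (blk 14, set 0) → L1-HIT  vc=[]
8: 0x77 (blk 14, set 0) → L1-HIT  vc=[]
9: 0x77 (blk 14, set 0) → L1-HIT  vc=[]
10: 0x15 (blk 2, set 0) → MISS  vc=[14]
11: 0x21 (blk 4, set 0) → MISS  vc=[14, 2]
12: 0x15 (blk 2, set 0) → VC-HIT  vc=[14, 4]
13: 0x14 (blk 2, set 0) → L1-HIT  vc=[14, 4]
14: 0x23 (blk 4, set 0) → VC-HIT  vc=[14, 2]
15: 0x14 (blk 2, set 0) → VC-HIT  vc=[14, 4]

SEQ = [MISS, L1-HIT, L1-HIT, L1-HIT, L1-HIT, L1-HIT, L1-HIT, L1-HIT, L1-HIT, L1-HIT, MISS, MISS, VC-HIT, L1-HIT, VC-HIT, VC-HIT]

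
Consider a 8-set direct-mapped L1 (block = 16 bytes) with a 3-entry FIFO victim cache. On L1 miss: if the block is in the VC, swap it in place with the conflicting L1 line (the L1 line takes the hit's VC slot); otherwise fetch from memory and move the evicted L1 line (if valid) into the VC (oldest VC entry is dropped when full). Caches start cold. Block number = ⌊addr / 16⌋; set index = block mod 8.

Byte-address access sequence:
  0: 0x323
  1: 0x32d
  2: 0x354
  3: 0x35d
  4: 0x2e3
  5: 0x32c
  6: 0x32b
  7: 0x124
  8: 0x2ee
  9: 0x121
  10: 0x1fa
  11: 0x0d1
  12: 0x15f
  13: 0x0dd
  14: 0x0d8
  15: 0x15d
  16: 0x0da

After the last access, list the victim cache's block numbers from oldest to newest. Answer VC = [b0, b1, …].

VC = [50, 53, 21]

0: 0x323 (blk 50, set 2) → MISS  vc=[]
1: 0x32d (blk 50, set 2) → L1-HIT  vc=[]
2: 0x354 (blk 53, set 5) → MISS  vc=[]
3: 0x35d (blk 53, set 5) → L1-HIT  vc=[]
4: 0x2e3 (blk 46, set 6) → MISS  vc=[]
5: 0x32c (blk 50, set 2) → L1-HIT  vc=[]
6: 0x32b (blk 50, set 2) → L1-HIT  vc=[]
7: 0x124 (blk 18, set 2) → MISS  vc=[50]
8: 0x2ee (blk 46, set 6) → L1-HIT  vc=[50]
9: 0x121 (blk 18, set 2) → L1-HIT  vc=[50]
10: 0x1fa (blk 31, set 7) → MISS  vc=[50]
11: 0xd1 (blk 13, set 5) → MISS  vc=[50, 53]
12: 0x15f (blk 21, set 5) → MISS  vc=[50, 53, 13]
13: 0xdd (blk 13, set 5) → VC-HIT  vc=[50, 53, 21]
14: 0xd8 (blk 13, set 5) → L1-HIT  vc=[50, 53, 21]
15: 0x15d (blk 21, set 5) → VC-HIT  vc=[50, 53, 13]
16: 0xda (blk 13, set 5) → VC-HIT  vc=[50, 53, 21]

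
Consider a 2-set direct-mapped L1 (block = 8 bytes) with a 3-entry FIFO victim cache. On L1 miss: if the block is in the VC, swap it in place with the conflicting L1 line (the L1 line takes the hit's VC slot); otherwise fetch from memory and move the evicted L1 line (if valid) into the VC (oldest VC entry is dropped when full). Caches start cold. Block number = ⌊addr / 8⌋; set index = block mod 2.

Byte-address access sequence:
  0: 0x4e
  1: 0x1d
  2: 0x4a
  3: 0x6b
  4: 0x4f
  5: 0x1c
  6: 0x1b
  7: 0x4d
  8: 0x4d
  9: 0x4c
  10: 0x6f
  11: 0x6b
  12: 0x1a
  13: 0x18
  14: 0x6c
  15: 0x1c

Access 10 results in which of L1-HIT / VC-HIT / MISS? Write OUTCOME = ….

0: 0x4e (blk 9, set 1) → MISS  vc=[]
1: 0x1d (blk 3, set 1) → MISS  vc=[9]
2: 0x4a (blk 9, set 1) → VC-HIT  vc=[3]
3: 0x6b (blk 13, set 1) → MISS  vc=[3, 9]
4: 0x4f (blk 9, set 1) → VC-HIT  vc=[3, 13]
5: 0x1c (blk 3, set 1) → VC-HIT  vc=[9, 13]
6: 0x1b (blk 3, set 1) → L1-HIT  vc=[9, 13]
7: 0x4d (blk 9, set 1) → VC-HIT  vc=[3, 13]
8: 0x4d (blk 9, set 1) → L1-HIT  vc=[3, 13]
9: 0x4c (blk 9, set 1) → L1-HIT  vc=[3, 13]
10: 0x6f (blk 13, set 1) → VC-HIT  vc=[3, 9]
11: 0x6b (blk 13, set 1) → L1-HIT  vc=[3, 9]
12: 0x1a (blk 3, set 1) → VC-HIT  vc=[13, 9]
13: 0x18 (blk 3, set 1) → L1-HIT  vc=[13, 9]
14: 0x6c (blk 13, set 1) → VC-HIT  vc=[3, 9]
15: 0x1c (blk 3, set 1) → VC-HIT  vc=[13, 9]

OUTCOME = VC-HIT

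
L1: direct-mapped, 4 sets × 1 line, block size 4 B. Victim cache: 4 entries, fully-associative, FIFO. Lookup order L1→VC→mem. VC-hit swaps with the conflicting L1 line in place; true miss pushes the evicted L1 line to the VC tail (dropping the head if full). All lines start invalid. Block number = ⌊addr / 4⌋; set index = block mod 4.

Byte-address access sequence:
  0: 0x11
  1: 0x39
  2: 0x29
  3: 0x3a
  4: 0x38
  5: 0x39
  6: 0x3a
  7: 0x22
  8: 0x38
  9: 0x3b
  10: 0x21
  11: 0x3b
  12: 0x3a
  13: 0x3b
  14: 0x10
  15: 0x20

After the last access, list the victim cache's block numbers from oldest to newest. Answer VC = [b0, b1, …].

  [0] addr=0x11 blk=4 s=0: MISS | VC []
  [1] addr=0x39 blk=14 s=2: MISS | VC []
  [2] addr=0x29 blk=10 s=2: MISS | VC [14]
  [3] addr=0x3a blk=14 s=2: VC-HIT | VC [10]
  [4] addr=0x38 blk=14 s=2: L1-HIT | VC [10]
  [5] addr=0x39 blk=14 s=2: L1-HIT | VC [10]
  [6] addr=0x3a blk=14 s=2: L1-HIT | VC [10]
  [7] addr=0x22 blk=8 s=0: MISS | VC [10, 4]
  [8] addr=0x38 blk=14 s=2: L1-HIT | VC [10, 4]
  [9] addr=0x3b blk=14 s=2: L1-HIT | VC [10, 4]
  [10] addr=0x21 blk=8 s=0: L1-HIT | VC [10, 4]
  [11] addr=0x3b blk=14 s=2: L1-HIT | VC [10, 4]
  [12] addr=0x3a blk=14 s=2: L1-HIT | VC [10, 4]
  [13] addr=0x3b blk=14 s=2: L1-HIT | VC [10, 4]
  [14] addr=0x10 blk=4 s=0: VC-HIT | VC [10, 8]
  [15] addr=0x20 blk=8 s=0: VC-HIT | VC [10, 4]

VC = [10, 4]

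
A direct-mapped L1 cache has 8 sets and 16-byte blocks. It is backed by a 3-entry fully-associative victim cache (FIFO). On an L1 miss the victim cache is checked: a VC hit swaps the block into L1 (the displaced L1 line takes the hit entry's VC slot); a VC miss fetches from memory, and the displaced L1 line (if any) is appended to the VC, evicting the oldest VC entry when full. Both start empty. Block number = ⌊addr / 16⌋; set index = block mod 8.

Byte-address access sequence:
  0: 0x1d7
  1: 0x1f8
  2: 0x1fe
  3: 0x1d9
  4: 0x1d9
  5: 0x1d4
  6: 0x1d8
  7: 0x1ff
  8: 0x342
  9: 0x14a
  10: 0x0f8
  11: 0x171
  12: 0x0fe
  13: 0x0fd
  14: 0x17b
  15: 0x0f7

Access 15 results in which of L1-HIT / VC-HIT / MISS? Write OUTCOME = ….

OUTCOME = VC-HIT

0: 0x1d7 (blk 29, set 5) → MISS  vc=[]
1: 0x1f8 (blk 31, set 7) → MISS  vc=[]
2: 0x1fe (blk 31, set 7) → L1-HIT  vc=[]
3: 0x1d9 (blk 29, set 5) → L1-HIT  vc=[]
4: 0x1d9 (blk 29, set 5) → L1-HIT  vc=[]
5: 0x1d4 (blk 29, set 5) → L1-HIT  vc=[]
6: 0x1d8 (blk 29, set 5) → L1-HIT  vc=[]
7: 0x1ff (blk 31, set 7) → L1-HIT  vc=[]
8: 0x342 (blk 52, set 4) → MISS  vc=[]
9: 0x14a (blk 20, set 4) → MISS  vc=[52]
10: 0xf8 (blk 15, set 7) → MISS  vc=[52, 31]
11: 0x171 (blk 23, set 7) → MISS  vc=[52, 31, 15]
12: 0xfe (blk 15, set 7) → VC-HIT  vc=[52, 31, 23]
13: 0xfd (blk 15, set 7) → L1-HIT  vc=[52, 31, 23]
14: 0x17b (blk 23, set 7) → VC-HIT  vc=[52, 31, 15]
15: 0xf7 (blk 15, set 7) → VC-HIT  vc=[52, 31, 23]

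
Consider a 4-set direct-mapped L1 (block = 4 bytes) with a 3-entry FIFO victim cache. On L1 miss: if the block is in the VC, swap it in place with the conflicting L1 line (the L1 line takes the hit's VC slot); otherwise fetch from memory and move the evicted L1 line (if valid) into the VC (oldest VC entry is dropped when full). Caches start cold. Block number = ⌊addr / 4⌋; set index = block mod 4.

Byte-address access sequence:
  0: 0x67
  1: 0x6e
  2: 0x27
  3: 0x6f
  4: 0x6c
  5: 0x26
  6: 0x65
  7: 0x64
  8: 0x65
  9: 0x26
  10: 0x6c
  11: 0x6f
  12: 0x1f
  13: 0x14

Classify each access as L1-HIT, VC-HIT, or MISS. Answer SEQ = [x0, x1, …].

  [0] addr=0x67 blk=25 s=1: MISS | VC []
  [1] addr=0x6e blk=27 s=3: MISS | VC []
  [2] addr=0x27 blk=9 s=1: MISS | VC [25]
  [3] addr=0x6f blk=27 s=3: L1-HIT | VC [25]
  [4] addr=0x6c blk=27 s=3: L1-HIT | VC [25]
  [5] addr=0x26 blk=9 s=1: L1-HIT | VC [25]
  [6] addr=0x65 blk=25 s=1: VC-HIT | VC [9]
  [7] addr=0x64 blk=25 s=1: L1-HIT | VC [9]
  [8] addr=0x65 blk=25 s=1: L1-HIT | VC [9]
  [9] addr=0x26 blk=9 s=1: VC-HIT | VC [25]
  [10] addr=0x6c blk=27 s=3: L1-HIT | VC [25]
  [11] addr=0x6f blk=27 s=3: L1-HIT | VC [25]
  [12] addr=0x1f blk=7 s=3: MISS | VC [25, 27]
  [13] addr=0x14 blk=5 s=1: MISS | VC [25, 27, 9]

SEQ = [MISS, MISS, MISS, L1-HIT, L1-HIT, L1-HIT, VC-HIT, L1-HIT, L1-HIT, VC-HIT, L1-HIT, L1-HIT, MISS, MISS]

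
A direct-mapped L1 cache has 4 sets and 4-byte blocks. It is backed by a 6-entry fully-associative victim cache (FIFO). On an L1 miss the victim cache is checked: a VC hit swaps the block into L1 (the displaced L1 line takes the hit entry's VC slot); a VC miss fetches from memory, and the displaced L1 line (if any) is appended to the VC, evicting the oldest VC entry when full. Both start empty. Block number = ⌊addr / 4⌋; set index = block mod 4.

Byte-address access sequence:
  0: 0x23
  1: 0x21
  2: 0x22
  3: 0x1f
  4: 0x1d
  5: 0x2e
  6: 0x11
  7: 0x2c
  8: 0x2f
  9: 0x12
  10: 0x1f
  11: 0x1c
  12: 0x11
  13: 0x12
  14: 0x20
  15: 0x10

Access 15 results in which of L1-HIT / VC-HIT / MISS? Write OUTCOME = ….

OUTCOME = VC-HIT

0: 0x23 (blk 8, set 0) → MISS  vc=[]
1: 0x21 (blk 8, set 0) → L1-HIT  vc=[]
2: 0x22 (blk 8, set 0) → L1-HIT  vc=[]
3: 0x1f (blk 7, set 3) → MISS  vc=[]
4: 0x1d (blk 7, set 3) → L1-HIT  vc=[]
5: 0x2e (blk 11, set 3) → MISS  vc=[7]
6: 0x11 (blk 4, set 0) → MISS  vc=[7, 8]
7: 0x2c (blk 11, set 3) → L1-HIT  vc=[7, 8]
8: 0x2f (blk 11, set 3) → L1-HIT  vc=[7, 8]
9: 0x12 (blk 4, set 0) → L1-HIT  vc=[7, 8]
10: 0x1f (blk 7, set 3) → VC-HIT  vc=[11, 8]
11: 0x1c (blk 7, set 3) → L1-HIT  vc=[11, 8]
12: 0x11 (blk 4, set 0) → L1-HIT  vc=[11, 8]
13: 0x12 (blk 4, set 0) → L1-HIT  vc=[11, 8]
14: 0x20 (blk 8, set 0) → VC-HIT  vc=[11, 4]
15: 0x10 (blk 4, set 0) → VC-HIT  vc=[11, 8]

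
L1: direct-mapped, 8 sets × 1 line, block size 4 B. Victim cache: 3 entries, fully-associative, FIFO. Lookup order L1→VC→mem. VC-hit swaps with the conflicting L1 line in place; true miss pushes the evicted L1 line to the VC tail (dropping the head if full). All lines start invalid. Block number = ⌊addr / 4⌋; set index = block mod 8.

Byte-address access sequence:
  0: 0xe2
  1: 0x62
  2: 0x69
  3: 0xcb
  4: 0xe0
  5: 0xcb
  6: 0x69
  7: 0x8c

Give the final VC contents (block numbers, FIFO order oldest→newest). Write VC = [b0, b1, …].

VC = [24, 50]

#0 0xe2→b56/s0 MISS; vc=[]
#1 0x62→b24/s0 MISS; vc=[56]
#2 0x69→b26/s2 MISS; vc=[56]
#3 0xcb→b50/s2 MISS; vc=[56,26]
#4 0xe0→b56/s0 VC-HIT; vc=[24,26]
#5 0xcb→b50/s2 L1-HIT; vc=[24,26]
#6 0x69→b26/s2 VC-HIT; vc=[24,50]
#7 0x8c→b35/s3 MISS; vc=[24,50]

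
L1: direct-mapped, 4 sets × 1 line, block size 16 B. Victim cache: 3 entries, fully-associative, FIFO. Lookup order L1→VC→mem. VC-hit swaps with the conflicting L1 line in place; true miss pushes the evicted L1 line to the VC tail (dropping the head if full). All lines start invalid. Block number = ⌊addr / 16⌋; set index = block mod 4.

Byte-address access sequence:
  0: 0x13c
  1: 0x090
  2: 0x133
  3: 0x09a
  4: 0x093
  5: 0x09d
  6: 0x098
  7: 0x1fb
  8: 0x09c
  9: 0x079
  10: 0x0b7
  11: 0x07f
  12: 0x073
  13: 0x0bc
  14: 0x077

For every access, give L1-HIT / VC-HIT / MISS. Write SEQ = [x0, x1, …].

0: 0x13c (blk 19, set 3) → MISS  vc=[]
1: 0x90 (blk 9, set 1) → MISS  vc=[]
2: 0x133 (blk 19, set 3) → L1-HIT  vc=[]
3: 0x9a (blk 9, set 1) → L1-HIT  vc=[]
4: 0x93 (blk 9, set 1) → L1-HIT  vc=[]
5: 0x9d (blk 9, set 1) → L1-HIT  vc=[]
6: 0x98 (blk 9, set 1) → L1-HIT  vc=[]
7: 0x1fb (blk 31, set 3) → MISS  vc=[19]
8: 0x9c (blk 9, set 1) → L1-HIT  vc=[19]
9: 0x79 (blk 7, set 3) → MISS  vc=[19, 31]
10: 0xb7 (blk 11, set 3) → MISS  vc=[19, 31, 7]
11: 0x7f (blk 7, set 3) → VC-HIT  vc=[19, 31, 11]
12: 0x73 (blk 7, set 3) → L1-HIT  vc=[19, 31, 11]
13: 0xbc (blk 11, set 3) → VC-HIT  vc=[19, 31, 7]
14: 0x77 (blk 7, set 3) → VC-HIT  vc=[19, 31, 11]

SEQ = [MISS, MISS, L1-HIT, L1-HIT, L1-HIT, L1-HIT, L1-HIT, MISS, L1-HIT, MISS, MISS, VC-HIT, L1-HIT, VC-HIT, VC-HIT]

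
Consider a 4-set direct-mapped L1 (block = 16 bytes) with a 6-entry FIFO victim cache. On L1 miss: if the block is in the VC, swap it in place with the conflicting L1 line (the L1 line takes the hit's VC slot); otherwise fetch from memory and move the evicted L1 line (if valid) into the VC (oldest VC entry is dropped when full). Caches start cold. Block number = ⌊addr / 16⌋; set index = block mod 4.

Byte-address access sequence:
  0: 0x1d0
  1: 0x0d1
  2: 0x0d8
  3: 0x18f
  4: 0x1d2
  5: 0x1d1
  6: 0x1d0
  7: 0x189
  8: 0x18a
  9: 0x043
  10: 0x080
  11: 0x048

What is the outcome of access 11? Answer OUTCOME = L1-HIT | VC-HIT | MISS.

  [0] addr=0x1d0 blk=29 s=1: MISS | VC []
  [1] addr=0xd1 blk=13 s=1: MISS | VC [29]
  [2] addr=0xd8 blk=13 s=1: L1-HIT | VC [29]
  [3] addr=0x18f blk=24 s=0: MISS | VC [29]
  [4] addr=0x1d2 blk=29 s=1: VC-HIT | VC [13]
  [5] addr=0x1d1 blk=29 s=1: L1-HIT | VC [13]
  [6] addr=0x1d0 blk=29 s=1: L1-HIT | VC [13]
  [7] addr=0x189 blk=24 s=0: L1-HIT | VC [13]
  [8] addr=0x18a blk=24 s=0: L1-HIT | VC [13]
  [9] addr=0x43 blk=4 s=0: MISS | VC [13, 24]
  [10] addr=0x80 blk=8 s=0: MISS | VC [13, 24, 4]
  [11] addr=0x48 blk=4 s=0: VC-HIT | VC [13, 24, 8]

OUTCOME = VC-HIT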